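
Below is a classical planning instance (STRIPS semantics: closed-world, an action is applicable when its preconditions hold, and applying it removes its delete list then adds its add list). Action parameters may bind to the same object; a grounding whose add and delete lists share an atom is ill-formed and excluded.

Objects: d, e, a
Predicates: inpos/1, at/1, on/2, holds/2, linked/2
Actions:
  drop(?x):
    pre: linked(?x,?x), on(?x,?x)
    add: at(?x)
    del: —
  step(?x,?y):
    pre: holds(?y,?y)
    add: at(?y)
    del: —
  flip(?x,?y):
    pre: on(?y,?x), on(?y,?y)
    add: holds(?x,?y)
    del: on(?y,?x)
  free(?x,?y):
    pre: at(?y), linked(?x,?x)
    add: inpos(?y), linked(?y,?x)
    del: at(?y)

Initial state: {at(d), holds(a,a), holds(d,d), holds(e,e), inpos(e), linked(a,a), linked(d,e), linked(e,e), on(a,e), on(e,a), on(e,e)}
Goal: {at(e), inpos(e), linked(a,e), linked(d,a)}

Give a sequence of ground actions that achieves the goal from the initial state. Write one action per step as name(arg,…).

1. drop(e)  →  {at(d), at(e), holds(a,a), holds(d,d), holds(e,e), inpos(e), linked(a,a), linked(d,e), linked(e,e), on(a,e), on(e,a), on(e,e)}
2. step(d,a)  →  {at(a), at(d), at(e), holds(a,a), holds(d,d), holds(e,e), inpos(e), linked(a,a), linked(d,e), linked(e,e), on(a,e), on(e,a), on(e,e)}
3. free(e,a)  →  {at(d), at(e), holds(a,a), holds(d,d), holds(e,e), inpos(a), inpos(e), linked(a,a), linked(a,e), linked(d,e), linked(e,e), on(a,e), on(e,a), on(e,e)}
4. free(a,d)  →  {at(e), holds(a,a), holds(d,d), holds(e,e), inpos(a), inpos(d), inpos(e), linked(a,a), linked(a,e), linked(d,a), linked(d,e), linked(e,e), on(a,e), on(e,a), on(e,e)}

drop(e); step(d,a); free(e,a); free(a,d)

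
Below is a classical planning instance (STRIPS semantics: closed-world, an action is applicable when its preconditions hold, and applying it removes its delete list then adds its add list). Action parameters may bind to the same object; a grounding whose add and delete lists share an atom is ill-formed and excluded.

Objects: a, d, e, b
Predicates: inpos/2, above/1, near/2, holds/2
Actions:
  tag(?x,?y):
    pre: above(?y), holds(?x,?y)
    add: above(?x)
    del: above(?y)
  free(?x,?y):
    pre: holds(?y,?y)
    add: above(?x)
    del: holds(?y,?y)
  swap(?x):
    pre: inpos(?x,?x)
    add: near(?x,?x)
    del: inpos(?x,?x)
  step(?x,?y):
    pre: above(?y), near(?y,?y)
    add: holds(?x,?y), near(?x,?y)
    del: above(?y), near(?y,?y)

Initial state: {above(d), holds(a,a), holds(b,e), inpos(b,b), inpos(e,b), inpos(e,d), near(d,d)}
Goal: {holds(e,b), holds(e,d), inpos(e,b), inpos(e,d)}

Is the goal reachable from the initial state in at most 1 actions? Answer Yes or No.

1. free(b,a)  →  {above(b), above(d), holds(b,e), inpos(b,b), inpos(e,b), inpos(e,d), near(d,d)}
2. swap(b)  →  {above(b), above(d), holds(b,e), inpos(e,b), inpos(e,d), near(b,b), near(d,d)}
3. step(e,d)  →  {above(b), holds(b,e), holds(e,d), inpos(e,b), inpos(e,d), near(b,b), near(e,d)}
4. step(e,b)  →  {holds(b,e), holds(e,b), holds(e,d), inpos(e,b), inpos(e,d), near(e,b), near(e,d)}
optimal plan length = 4; 4 > 1

No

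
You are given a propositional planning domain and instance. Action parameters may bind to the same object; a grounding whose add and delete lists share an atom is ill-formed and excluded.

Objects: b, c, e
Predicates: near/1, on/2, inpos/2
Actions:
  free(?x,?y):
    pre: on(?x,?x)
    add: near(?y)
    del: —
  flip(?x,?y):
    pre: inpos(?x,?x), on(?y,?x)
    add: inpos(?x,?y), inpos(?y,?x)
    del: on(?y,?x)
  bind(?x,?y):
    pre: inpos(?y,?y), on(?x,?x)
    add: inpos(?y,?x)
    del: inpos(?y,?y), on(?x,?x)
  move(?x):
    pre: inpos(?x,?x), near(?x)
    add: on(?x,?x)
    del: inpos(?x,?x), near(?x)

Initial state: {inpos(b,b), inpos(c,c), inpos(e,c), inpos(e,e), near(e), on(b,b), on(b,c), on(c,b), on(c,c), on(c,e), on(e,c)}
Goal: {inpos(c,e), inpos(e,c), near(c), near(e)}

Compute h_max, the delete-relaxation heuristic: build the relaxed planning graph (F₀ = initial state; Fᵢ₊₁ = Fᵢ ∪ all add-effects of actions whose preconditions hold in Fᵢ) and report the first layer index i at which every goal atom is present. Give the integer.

1

F0 = init (11 atoms)
F1 = F0 ∪ {inpos(b,c), inpos(c,b), inpos(c,e), inpos(e,b), near(b), near(c), on(e,e)}  (18 atoms)
goal ⊆ F1  ⇒  h_max = 1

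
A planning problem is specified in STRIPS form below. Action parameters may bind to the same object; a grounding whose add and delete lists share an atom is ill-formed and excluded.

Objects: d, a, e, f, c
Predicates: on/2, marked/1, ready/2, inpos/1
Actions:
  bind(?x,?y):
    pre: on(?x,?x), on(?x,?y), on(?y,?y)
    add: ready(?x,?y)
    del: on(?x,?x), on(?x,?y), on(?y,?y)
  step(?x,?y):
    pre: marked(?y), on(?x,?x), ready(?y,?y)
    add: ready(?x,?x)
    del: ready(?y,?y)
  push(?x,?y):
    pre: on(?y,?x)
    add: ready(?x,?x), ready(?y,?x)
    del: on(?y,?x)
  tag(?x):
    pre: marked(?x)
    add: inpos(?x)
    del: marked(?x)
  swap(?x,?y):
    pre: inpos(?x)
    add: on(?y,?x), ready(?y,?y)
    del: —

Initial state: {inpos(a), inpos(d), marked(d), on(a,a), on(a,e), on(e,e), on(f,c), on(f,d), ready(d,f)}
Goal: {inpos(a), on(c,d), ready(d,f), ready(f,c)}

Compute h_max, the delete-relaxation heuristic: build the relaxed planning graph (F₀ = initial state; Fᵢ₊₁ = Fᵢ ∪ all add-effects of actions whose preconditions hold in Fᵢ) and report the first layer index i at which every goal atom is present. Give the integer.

F0 = init (9 atoms)
F1 = F0 ∪ {on(a,d), on(c,a), on(c,d), on(d,a), on(d,d), on(e,a), on(e,d), on(f,a), ready(a,a), ready(a,e), ready(c,c), ready(d,d), ready(e,e), ready(f,c), ready(f,d), ready(f,f)}  (25 atoms)
goal ⊆ F1  ⇒  h_max = 1

1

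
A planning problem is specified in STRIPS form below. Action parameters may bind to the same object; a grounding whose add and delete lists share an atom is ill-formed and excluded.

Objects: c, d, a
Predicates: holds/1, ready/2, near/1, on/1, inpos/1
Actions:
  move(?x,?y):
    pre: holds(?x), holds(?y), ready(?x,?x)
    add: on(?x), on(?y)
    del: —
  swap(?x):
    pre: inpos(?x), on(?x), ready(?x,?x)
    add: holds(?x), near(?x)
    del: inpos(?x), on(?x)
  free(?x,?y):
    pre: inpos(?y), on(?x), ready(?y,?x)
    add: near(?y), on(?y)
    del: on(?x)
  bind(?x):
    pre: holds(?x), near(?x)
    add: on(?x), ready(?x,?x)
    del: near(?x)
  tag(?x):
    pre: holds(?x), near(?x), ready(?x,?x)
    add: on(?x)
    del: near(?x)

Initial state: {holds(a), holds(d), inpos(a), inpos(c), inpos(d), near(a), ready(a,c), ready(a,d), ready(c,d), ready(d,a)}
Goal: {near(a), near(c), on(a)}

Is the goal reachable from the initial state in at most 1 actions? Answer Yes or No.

No

1. bind(a)  →  {holds(a), holds(d), inpos(a), inpos(c), inpos(d), on(a), ready(a,a), ready(a,c), ready(a,d), ready(c,d), ready(d,a)}
2. move(a,d)  →  {holds(a), holds(d), inpos(a), inpos(c), inpos(d), on(a), on(d), ready(a,a), ready(a,c), ready(a,d), ready(c,d), ready(d,a)}
3. free(d,c)  →  {holds(a), holds(d), inpos(a), inpos(c), inpos(d), near(c), on(a), on(c), ready(a,a), ready(a,c), ready(a,d), ready(c,d), ready(d,a)}
4. free(c,a)  →  {holds(a), holds(d), inpos(a), inpos(c), inpos(d), near(a), near(c), on(a), ready(a,a), ready(a,c), ready(a,d), ready(c,d), ready(d,a)}
optimal plan length = 4; 4 > 1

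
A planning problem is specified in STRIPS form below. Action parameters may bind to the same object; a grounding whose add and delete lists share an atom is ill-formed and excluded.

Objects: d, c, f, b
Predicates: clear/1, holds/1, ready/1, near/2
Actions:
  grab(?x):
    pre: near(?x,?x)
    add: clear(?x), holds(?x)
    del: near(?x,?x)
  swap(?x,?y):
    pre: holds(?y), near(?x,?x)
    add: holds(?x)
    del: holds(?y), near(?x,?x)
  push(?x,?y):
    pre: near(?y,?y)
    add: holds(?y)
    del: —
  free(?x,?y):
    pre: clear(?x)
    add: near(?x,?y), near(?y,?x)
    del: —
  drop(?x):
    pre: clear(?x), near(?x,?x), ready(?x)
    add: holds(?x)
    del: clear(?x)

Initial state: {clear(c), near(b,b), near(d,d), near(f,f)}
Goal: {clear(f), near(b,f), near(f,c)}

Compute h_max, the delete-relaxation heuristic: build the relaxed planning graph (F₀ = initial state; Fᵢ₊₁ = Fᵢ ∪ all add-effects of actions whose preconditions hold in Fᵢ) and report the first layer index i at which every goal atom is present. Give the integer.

2

F0 = init (4 atoms)
F1 = F0 ∪ {clear(b), clear(d), clear(f), holds(b), holds(d), holds(f), near(b,c), near(c,b), near(c,c), near(c,d), near(c,f), near(d,c), near(f,c)}  (17 atoms)
F2 = F1 ∪ {holds(c), near(b,d), near(b,f), near(d,b), near(d,f), near(f,b), near(f,d)}  (24 atoms)
goal ⊆ F2  ⇒  h_max = 2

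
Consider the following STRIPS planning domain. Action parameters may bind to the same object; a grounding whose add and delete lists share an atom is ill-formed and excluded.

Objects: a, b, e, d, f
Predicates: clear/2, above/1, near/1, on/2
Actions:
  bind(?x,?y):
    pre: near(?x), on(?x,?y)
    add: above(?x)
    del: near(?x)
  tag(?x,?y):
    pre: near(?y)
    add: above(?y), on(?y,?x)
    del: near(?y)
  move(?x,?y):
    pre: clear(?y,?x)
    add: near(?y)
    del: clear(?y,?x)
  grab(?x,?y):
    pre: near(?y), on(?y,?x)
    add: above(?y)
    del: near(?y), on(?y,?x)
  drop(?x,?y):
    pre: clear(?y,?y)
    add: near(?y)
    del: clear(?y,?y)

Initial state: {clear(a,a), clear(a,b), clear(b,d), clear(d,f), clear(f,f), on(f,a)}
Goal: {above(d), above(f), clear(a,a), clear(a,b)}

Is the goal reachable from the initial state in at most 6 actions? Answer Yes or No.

1. move(f,d)  →  {clear(a,a), clear(a,b), clear(b,d), clear(f,f), near(d), on(f,a)}
2. tag(a,d)  →  {above(d), clear(a,a), clear(a,b), clear(b,d), clear(f,f), on(d,a), on(f,a)}
3. move(f,f)  →  {above(d), clear(a,a), clear(a,b), clear(b,d), near(f), on(d,a), on(f,a)}
4. bind(f,a)  →  {above(d), above(f), clear(a,a), clear(a,b), clear(b,d), on(d,a), on(f,a)}
optimal plan length = 4; 4 ≤ 6

Yes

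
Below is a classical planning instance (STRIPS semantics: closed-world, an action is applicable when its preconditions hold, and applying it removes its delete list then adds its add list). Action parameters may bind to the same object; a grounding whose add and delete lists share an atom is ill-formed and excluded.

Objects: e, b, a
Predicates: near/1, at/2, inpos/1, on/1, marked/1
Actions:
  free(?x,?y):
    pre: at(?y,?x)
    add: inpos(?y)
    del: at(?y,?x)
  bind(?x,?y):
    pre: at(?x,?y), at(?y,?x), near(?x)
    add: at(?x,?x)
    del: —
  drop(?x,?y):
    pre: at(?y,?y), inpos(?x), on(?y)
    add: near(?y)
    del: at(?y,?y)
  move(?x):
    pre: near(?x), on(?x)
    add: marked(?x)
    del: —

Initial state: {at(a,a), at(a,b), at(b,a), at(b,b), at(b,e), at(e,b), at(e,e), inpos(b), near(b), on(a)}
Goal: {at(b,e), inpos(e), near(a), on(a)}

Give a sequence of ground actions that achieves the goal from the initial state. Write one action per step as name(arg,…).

free(e,e); drop(e,a)

1. free(e,e)  →  {at(a,a), at(a,b), at(b,a), at(b,b), at(b,e), at(e,b), inpos(b), inpos(e), near(b), on(a)}
2. drop(e,a)  →  {at(a,b), at(b,a), at(b,b), at(b,e), at(e,b), inpos(b), inpos(e), near(a), near(b), on(a)}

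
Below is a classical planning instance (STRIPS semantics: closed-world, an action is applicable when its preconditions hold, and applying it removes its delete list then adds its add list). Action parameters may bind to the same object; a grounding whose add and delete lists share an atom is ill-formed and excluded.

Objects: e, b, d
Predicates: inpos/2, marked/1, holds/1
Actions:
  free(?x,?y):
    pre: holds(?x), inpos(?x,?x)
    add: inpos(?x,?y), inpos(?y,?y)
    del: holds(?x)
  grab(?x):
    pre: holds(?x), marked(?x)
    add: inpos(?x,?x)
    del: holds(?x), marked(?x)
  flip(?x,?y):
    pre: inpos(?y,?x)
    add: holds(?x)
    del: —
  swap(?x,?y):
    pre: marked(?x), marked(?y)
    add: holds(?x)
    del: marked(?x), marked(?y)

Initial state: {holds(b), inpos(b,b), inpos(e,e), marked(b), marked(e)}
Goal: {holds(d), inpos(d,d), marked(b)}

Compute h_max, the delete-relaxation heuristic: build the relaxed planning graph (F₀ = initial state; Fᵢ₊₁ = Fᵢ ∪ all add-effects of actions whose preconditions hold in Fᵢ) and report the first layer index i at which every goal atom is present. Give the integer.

2

F0 = init (5 atoms)
F1 = F0 ∪ {holds(e), inpos(b,d), inpos(b,e), inpos(d,d)}  (9 atoms)
F2 = F1 ∪ {holds(d), inpos(e,b), inpos(e,d)}  (12 atoms)
goal ⊆ F2  ⇒  h_max = 2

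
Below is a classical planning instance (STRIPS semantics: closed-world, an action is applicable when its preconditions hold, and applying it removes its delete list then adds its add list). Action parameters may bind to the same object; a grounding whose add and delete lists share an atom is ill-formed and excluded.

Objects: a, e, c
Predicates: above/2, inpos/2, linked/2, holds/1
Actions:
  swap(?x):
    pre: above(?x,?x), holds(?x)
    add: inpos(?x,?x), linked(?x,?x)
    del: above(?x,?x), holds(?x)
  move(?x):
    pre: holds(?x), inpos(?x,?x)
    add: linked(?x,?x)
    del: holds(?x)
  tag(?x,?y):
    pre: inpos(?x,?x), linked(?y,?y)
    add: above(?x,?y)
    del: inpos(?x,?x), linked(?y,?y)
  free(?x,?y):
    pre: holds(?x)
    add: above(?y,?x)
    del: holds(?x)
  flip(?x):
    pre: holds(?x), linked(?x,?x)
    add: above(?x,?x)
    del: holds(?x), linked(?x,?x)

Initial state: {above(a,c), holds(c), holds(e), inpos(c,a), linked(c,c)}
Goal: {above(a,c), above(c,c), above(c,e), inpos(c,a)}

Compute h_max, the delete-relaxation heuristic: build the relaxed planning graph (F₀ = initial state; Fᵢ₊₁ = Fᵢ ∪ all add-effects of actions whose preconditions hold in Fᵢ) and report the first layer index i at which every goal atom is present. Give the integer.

F0 = init (5 atoms)
F1 = F0 ∪ {above(a,e), above(c,c), above(c,e), above(e,c), above(e,e)}  (10 atoms)
goal ⊆ F1  ⇒  h_max = 1

1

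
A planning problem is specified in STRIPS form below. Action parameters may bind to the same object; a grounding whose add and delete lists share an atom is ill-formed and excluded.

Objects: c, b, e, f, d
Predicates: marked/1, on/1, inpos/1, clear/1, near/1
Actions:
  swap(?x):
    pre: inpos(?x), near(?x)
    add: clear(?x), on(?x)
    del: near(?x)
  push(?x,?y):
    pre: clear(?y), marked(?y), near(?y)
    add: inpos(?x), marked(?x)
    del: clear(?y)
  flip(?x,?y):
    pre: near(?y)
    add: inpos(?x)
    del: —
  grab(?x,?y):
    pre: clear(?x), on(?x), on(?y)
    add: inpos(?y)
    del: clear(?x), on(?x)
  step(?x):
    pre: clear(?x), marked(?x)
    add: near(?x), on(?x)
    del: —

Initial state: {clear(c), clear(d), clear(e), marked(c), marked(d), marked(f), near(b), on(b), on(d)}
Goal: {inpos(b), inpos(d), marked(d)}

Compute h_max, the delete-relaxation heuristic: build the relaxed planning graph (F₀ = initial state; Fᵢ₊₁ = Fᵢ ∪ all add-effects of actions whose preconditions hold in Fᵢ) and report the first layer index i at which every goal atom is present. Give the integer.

F0 = init (9 atoms)
F1 = F0 ∪ {inpos(b), inpos(c), inpos(d), inpos(e), inpos(f), near(c), near(d), on(c)}  (17 atoms)
goal ⊆ F1  ⇒  h_max = 1

1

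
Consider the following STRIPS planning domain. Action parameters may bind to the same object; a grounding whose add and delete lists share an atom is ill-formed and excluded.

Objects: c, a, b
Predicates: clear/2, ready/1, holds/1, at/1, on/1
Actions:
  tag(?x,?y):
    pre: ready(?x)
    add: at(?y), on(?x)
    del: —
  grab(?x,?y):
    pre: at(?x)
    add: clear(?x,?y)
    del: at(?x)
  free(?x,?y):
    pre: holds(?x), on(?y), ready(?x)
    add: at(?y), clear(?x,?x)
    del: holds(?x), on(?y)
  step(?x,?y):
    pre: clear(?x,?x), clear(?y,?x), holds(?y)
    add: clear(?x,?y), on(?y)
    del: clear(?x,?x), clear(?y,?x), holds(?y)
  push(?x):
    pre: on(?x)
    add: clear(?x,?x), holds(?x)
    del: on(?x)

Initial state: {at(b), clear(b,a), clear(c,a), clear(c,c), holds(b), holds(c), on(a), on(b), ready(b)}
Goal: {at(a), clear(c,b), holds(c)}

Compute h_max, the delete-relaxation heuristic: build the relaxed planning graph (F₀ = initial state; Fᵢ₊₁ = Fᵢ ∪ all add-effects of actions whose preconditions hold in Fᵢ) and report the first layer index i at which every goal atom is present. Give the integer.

F0 = init (9 atoms)
F1 = F0 ∪ {at(a), at(c), clear(a,a), clear(b,b), clear(b,c), holds(a)}  (15 atoms)
F2 = F1 ∪ {clear(a,b), clear(a,c), clear(c,b), on(c)}  (19 atoms)
goal ⊆ F2  ⇒  h_max = 2

2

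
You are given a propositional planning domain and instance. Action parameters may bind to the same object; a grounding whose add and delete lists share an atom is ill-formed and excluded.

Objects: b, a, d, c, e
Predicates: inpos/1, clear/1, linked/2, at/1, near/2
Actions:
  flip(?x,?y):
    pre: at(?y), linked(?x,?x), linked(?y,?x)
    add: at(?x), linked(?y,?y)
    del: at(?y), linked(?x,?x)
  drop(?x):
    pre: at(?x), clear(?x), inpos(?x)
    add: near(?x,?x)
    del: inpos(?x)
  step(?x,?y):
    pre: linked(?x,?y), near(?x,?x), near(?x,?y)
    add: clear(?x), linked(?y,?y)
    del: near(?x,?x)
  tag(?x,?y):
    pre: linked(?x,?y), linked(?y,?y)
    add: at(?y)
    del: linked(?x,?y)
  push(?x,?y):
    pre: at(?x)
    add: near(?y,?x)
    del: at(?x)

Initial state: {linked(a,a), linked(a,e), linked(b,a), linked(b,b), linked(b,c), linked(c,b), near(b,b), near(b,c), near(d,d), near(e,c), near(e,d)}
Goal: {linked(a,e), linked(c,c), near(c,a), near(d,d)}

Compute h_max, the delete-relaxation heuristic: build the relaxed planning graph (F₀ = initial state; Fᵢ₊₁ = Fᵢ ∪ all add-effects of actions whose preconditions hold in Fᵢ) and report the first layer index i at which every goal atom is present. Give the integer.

2

F0 = init (11 atoms)
F1 = F0 ∪ {at(a), at(b), clear(b), linked(c,c)}  (15 atoms)
F2 = F1 ∪ {at(c), near(a,a), near(a,b), near(b,a), near(c,a), near(c,b), near(d,a), near(d,b), near(e,a), near(e,b)}  (25 atoms)
goal ⊆ F2  ⇒  h_max = 2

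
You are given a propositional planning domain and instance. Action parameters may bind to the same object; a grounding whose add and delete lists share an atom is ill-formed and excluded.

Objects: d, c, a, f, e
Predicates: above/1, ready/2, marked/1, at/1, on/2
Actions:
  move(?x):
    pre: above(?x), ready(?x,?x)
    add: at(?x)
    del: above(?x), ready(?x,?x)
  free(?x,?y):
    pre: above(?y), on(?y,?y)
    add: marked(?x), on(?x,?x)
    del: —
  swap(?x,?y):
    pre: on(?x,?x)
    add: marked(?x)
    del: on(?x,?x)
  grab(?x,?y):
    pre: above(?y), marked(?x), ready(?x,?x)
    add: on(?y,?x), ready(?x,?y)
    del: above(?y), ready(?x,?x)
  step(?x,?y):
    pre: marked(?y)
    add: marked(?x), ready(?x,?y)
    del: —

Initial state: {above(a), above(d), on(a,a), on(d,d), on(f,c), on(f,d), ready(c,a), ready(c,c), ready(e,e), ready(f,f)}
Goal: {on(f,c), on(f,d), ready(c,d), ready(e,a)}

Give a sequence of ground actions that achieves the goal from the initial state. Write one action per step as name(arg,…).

1. free(d,d)  →  {above(a), above(d), marked(d), on(a,a), on(d,d), on(f,c), on(f,d), ready(c,a), ready(c,c), ready(e,e), ready(f,f)}
2. free(a,d)  →  {above(a), above(d), marked(a), marked(d), on(a,a), on(d,d), on(f,c), on(f,d), ready(c,a), ready(c,c), ready(e,e), ready(f,f)}
3. step(c,d)  →  {above(a), above(d), marked(a), marked(c), marked(d), on(a,a), on(d,d), on(f,c), on(f,d), ready(c,a), ready(c,c), ready(c,d), ready(e,e), ready(f,f)}
4. step(e,a)  →  {above(a), above(d), marked(a), marked(c), marked(d), marked(e), on(a,a), on(d,d), on(f,c), on(f,d), ready(c,a), ready(c,c), ready(c,d), ready(e,a), ready(e,e), ready(f,f)}

free(d,d); free(a,d); step(c,d); step(e,a)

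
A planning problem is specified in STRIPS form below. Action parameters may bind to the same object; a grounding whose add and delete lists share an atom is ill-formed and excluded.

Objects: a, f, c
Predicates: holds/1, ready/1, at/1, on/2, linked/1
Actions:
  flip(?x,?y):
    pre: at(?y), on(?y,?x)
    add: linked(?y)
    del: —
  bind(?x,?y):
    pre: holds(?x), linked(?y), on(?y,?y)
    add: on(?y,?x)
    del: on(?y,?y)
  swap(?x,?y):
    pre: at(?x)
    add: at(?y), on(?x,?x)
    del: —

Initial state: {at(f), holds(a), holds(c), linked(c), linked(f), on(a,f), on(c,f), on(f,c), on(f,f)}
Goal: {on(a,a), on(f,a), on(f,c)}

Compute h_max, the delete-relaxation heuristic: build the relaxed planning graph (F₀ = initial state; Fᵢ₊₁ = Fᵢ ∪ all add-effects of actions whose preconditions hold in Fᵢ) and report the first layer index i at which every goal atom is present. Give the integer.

2

F0 = init (9 atoms)
F1 = F0 ∪ {at(a), at(c), on(f,a)}  (12 atoms)
F2 = F1 ∪ {linked(a), on(a,a), on(c,c)}  (15 atoms)
goal ⊆ F2  ⇒  h_max = 2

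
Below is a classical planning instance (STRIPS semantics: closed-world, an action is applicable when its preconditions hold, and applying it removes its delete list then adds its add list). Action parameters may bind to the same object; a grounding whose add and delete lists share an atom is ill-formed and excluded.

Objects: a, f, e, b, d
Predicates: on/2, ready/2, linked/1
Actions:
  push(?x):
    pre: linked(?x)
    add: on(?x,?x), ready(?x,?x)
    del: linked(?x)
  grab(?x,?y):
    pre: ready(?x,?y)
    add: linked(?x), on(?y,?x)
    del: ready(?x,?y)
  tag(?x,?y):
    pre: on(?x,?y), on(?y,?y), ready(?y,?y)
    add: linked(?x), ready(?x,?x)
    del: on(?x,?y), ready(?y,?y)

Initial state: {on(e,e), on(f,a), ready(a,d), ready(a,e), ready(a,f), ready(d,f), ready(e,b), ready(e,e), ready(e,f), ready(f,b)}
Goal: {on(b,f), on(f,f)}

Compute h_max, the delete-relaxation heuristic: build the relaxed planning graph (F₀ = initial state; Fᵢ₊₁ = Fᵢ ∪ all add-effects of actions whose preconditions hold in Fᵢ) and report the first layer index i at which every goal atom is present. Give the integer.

F0 = init (10 atoms)
F1 = F0 ∪ {linked(a), linked(d), linked(e), linked(f), on(b,e), on(b,f), on(d,a), on(e,a), on(f,d), on(f,e)}  (20 atoms)
F2 = F1 ∪ {linked(b), on(a,a), on(d,d), on(f,f), ready(a,a), ready(b,b), ready(d,d), ready(f,f)}  (28 atoms)
goal ⊆ F2  ⇒  h_max = 2

2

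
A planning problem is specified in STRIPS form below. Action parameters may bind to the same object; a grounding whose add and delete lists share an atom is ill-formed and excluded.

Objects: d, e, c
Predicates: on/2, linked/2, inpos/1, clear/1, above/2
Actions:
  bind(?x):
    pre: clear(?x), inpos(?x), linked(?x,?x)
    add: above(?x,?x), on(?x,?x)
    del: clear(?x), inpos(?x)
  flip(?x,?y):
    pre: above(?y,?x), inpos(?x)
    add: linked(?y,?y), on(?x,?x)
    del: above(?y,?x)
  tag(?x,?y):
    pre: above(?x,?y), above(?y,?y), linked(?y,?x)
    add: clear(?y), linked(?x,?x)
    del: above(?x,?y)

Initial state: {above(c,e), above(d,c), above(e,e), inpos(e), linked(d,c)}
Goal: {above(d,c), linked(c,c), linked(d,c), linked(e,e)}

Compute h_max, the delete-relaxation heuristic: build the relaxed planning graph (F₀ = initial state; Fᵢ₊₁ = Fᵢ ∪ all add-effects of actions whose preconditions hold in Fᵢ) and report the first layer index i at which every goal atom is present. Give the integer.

F0 = init (5 atoms)
F1 = F0 ∪ {linked(c,c), linked(e,e), on(e,e)}  (8 atoms)
goal ⊆ F1  ⇒  h_max = 1

1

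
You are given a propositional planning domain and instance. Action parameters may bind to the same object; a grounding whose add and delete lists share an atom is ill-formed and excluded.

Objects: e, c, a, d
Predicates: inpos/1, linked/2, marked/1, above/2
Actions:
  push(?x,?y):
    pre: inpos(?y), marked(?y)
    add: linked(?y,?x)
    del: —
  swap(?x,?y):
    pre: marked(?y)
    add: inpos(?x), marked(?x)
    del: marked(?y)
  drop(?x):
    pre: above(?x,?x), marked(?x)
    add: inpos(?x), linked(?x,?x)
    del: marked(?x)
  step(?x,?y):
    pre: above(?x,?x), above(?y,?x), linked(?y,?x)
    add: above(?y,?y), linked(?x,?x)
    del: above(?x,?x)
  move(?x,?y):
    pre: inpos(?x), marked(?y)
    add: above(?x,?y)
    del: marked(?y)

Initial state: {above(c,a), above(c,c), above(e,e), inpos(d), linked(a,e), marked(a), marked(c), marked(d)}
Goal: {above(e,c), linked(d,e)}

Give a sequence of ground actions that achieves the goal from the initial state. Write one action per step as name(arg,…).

1. push(e,d)  →  {above(c,a), above(c,c), above(e,e), inpos(d), linked(a,e), linked(d,e), marked(a), marked(c), marked(d)}
2. swap(e,a)  →  {above(c,a), above(c,c), above(e,e), inpos(d), inpos(e), linked(a,e), linked(d,e), marked(c), marked(d), marked(e)}
3. move(e,c)  →  {above(c,a), above(c,c), above(e,c), above(e,e), inpos(d), inpos(e), linked(a,e), linked(d,e), marked(d), marked(e)}

push(e,d); swap(e,a); move(e,c)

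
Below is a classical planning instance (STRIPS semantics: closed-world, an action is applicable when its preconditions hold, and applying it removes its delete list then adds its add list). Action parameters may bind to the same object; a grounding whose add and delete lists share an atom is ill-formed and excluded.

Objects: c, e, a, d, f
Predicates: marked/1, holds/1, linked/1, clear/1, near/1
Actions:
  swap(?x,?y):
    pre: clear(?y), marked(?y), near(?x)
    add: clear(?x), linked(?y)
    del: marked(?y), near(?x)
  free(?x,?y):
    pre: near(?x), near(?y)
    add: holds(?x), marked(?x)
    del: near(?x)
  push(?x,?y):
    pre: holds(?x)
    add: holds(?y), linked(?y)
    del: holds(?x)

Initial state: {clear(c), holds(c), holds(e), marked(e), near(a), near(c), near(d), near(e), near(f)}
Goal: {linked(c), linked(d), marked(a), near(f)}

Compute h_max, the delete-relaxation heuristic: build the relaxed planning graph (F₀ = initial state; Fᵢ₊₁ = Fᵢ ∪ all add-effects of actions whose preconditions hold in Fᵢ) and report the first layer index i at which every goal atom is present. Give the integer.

F0 = init (9 atoms)
F1 = F0 ∪ {holds(a), holds(d), holds(f), linked(a), linked(c), linked(d), linked(e), linked(f), marked(a), marked(c), marked(d), marked(f)}  (21 atoms)
goal ⊆ F1  ⇒  h_max = 1

1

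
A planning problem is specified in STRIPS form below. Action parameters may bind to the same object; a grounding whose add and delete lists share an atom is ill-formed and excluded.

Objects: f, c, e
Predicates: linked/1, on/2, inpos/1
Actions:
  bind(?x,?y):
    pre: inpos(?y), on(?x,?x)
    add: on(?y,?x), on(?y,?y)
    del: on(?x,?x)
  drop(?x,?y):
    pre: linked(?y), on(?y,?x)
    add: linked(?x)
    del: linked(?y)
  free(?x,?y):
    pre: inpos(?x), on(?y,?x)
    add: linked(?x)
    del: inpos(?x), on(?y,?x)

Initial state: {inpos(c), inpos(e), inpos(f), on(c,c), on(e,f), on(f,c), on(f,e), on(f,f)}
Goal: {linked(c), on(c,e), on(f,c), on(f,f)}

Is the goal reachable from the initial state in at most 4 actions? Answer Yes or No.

Yes

1. bind(c,e)  →  {inpos(c), inpos(e), inpos(f), on(e,c), on(e,e), on(e,f), on(f,c), on(f,e), on(f,f)}
2. bind(e,c)  →  {inpos(c), inpos(e), inpos(f), on(c,c), on(c,e), on(e,c), on(e,f), on(f,c), on(f,e), on(f,f)}
3. free(c,c)  →  {inpos(e), inpos(f), linked(c), on(c,e), on(e,c), on(e,f), on(f,c), on(f,e), on(f,f)}
optimal plan length = 3; 3 ≤ 4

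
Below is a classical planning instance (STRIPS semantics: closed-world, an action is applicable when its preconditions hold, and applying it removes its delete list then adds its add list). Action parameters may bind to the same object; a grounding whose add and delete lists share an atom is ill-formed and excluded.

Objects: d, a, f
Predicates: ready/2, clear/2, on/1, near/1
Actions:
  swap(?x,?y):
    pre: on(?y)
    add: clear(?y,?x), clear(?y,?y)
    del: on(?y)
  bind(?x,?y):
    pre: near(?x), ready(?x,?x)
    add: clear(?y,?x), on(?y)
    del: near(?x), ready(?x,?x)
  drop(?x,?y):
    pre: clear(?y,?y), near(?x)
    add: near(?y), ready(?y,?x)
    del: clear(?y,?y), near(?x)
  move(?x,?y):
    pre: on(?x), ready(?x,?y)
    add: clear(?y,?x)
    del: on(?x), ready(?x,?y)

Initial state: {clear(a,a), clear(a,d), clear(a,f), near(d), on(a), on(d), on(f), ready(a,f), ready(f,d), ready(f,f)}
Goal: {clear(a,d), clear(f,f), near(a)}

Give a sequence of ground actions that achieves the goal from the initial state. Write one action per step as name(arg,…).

1. swap(d,f)  →  {clear(a,a), clear(a,d), clear(a,f), clear(f,d), clear(f,f), near(d), on(a), on(d), ready(a,f), ready(f,d), ready(f,f)}
2. drop(d,a)  →  {clear(a,d), clear(a,f), clear(f,d), clear(f,f), near(a), on(a), on(d), ready(a,d), ready(a,f), ready(f,d), ready(f,f)}

swap(d,f); drop(d,a)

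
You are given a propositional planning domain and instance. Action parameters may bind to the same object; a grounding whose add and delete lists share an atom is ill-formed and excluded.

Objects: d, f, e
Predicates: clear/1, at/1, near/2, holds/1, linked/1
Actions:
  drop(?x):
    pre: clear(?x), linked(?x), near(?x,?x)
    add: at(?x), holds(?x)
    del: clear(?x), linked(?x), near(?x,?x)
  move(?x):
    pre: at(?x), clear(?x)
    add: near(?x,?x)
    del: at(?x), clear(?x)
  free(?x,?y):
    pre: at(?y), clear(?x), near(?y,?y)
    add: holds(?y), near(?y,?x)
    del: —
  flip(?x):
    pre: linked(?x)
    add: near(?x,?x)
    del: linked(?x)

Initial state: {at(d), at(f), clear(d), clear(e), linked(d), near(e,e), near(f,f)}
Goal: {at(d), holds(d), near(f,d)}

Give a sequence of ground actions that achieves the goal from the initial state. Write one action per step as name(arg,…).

1. free(d,f)  →  {at(d), at(f), clear(d), clear(e), holds(f), linked(d), near(e,e), near(f,d), near(f,f)}
2. flip(d)  →  {at(d), at(f), clear(d), clear(e), holds(f), near(d,d), near(e,e), near(f,d), near(f,f)}
3. free(d,d)  →  {at(d), at(f), clear(d), clear(e), holds(d), holds(f), near(d,d), near(e,e), near(f,d), near(f,f)}

free(d,f); flip(d); free(d,d)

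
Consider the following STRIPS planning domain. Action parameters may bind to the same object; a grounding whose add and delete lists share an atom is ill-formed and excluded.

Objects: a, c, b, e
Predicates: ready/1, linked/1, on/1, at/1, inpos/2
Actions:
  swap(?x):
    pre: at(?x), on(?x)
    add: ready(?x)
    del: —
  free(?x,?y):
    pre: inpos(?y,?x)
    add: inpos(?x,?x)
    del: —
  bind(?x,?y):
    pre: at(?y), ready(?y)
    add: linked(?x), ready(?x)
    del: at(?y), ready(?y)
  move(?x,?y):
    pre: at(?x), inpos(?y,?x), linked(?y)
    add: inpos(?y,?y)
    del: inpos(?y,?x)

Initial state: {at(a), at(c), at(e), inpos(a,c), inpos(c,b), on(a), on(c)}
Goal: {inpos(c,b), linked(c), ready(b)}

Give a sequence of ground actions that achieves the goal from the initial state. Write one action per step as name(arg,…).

swap(a); bind(c,a); bind(b,c)

1. swap(a)  →  {at(a), at(c), at(e), inpos(a,c), inpos(c,b), on(a), on(c), ready(a)}
2. bind(c,a)  →  {at(c), at(e), inpos(a,c), inpos(c,b), linked(c), on(a), on(c), ready(c)}
3. bind(b,c)  →  {at(e), inpos(a,c), inpos(c,b), linked(b), linked(c), on(a), on(c), ready(b)}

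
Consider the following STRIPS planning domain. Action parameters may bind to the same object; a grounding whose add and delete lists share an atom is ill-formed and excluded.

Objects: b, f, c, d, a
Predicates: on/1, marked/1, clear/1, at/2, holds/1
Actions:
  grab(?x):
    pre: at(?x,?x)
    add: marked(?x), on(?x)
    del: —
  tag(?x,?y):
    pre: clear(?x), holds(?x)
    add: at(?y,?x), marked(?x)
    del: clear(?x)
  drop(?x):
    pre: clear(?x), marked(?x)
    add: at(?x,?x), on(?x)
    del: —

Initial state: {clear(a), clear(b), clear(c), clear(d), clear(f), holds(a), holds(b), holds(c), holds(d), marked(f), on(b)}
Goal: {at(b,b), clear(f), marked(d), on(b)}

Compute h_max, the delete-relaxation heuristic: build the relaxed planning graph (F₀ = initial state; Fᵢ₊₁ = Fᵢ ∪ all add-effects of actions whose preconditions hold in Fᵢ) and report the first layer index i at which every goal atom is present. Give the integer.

1

F0 = init (11 atoms)
F1 = F0 ∪ {at(a,a), at(a,b), at(a,c), at(a,d), at(b,a), at(b,b), at(b,c), at(b,d), at(c,a), at(c,b), at(c,c), at(c,d), at(d,a), at(d,b), at(d,c), at(d,d), at(f,a), at(f,b), at(f,c), at(f,d), at(f,f), marked(a), marked(b), marked(c), marked(d), on(f)}  (37 atoms)
goal ⊆ F1  ⇒  h_max = 1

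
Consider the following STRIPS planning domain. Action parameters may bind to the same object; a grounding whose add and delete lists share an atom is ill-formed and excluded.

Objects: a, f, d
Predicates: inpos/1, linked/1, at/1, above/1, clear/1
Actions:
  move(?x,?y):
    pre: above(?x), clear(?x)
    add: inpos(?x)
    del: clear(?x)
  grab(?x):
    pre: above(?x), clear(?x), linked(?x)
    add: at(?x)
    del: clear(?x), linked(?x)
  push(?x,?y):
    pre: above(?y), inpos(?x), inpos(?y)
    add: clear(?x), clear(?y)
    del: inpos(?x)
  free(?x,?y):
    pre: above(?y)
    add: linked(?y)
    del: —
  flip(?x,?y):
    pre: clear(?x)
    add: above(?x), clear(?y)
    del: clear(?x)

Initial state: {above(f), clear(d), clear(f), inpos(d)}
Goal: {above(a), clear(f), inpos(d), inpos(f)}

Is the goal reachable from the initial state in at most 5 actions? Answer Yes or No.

1. move(f,a)  →  {above(f), clear(d), inpos(d), inpos(f)}
2. flip(d,a)  →  {above(d), above(f), clear(a), inpos(d), inpos(f)}
3. flip(a,f)  →  {above(a), above(d), above(f), clear(f), inpos(d), inpos(f)}
optimal plan length = 3; 3 ≤ 5

Yes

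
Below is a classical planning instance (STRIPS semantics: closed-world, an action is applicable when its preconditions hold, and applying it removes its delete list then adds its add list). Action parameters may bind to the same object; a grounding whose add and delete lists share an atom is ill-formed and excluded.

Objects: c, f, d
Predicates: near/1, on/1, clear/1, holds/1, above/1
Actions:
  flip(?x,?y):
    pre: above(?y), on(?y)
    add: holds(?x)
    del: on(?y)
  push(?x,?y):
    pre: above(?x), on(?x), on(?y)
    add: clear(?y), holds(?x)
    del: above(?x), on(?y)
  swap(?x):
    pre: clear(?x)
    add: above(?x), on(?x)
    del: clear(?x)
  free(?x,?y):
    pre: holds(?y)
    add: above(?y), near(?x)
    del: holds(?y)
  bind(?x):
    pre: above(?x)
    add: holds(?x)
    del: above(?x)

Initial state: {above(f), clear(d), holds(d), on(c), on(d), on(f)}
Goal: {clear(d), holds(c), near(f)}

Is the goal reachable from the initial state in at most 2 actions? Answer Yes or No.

Yes

1. flip(c,f)  →  {above(f), clear(d), holds(c), holds(d), on(c), on(d)}
2. free(f,d)  →  {above(d), above(f), clear(d), holds(c), near(f), on(c), on(d)}
optimal plan length = 2; 2 ≤ 2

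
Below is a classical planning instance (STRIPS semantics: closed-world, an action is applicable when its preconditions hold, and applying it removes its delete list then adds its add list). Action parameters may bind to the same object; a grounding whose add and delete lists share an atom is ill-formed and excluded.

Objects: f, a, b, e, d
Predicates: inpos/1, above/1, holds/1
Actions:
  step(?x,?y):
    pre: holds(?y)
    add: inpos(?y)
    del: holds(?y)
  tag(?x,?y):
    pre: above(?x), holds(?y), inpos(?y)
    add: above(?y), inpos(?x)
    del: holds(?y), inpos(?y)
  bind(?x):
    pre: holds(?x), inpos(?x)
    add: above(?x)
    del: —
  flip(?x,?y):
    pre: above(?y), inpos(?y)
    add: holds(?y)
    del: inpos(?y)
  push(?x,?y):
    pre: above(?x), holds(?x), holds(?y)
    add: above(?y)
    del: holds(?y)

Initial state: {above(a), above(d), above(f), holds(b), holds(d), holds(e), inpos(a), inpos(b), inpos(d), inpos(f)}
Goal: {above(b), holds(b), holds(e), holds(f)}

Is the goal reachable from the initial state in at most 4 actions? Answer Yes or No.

1. bind(b)  →  {above(a), above(b), above(d), above(f), holds(b), holds(d), holds(e), inpos(a), inpos(b), inpos(d), inpos(f)}
2. flip(f,f)  →  {above(a), above(b), above(d), above(f), holds(b), holds(d), holds(e), holds(f), inpos(a), inpos(b), inpos(d)}
optimal plan length = 2; 2 ≤ 4

Yes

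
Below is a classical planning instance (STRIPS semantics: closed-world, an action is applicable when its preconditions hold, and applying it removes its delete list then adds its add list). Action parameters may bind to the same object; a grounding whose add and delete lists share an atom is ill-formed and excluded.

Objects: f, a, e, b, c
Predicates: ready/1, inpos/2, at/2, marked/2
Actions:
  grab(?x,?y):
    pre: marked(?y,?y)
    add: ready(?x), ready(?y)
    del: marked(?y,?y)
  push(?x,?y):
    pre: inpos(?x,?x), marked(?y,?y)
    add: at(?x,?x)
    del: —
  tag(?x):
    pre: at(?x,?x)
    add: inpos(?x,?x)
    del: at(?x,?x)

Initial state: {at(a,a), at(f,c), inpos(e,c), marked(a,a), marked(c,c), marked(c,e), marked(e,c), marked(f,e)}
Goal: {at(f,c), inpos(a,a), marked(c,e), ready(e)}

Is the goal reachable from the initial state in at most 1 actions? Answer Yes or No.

1. grab(e,a)  →  {at(a,a), at(f,c), inpos(e,c), marked(c,c), marked(c,e), marked(e,c), marked(f,e), ready(a), ready(e)}
2. tag(a)  →  {at(f,c), inpos(a,a), inpos(e,c), marked(c,c), marked(c,e), marked(e,c), marked(f,e), ready(a), ready(e)}
optimal plan length = 2; 2 > 1

No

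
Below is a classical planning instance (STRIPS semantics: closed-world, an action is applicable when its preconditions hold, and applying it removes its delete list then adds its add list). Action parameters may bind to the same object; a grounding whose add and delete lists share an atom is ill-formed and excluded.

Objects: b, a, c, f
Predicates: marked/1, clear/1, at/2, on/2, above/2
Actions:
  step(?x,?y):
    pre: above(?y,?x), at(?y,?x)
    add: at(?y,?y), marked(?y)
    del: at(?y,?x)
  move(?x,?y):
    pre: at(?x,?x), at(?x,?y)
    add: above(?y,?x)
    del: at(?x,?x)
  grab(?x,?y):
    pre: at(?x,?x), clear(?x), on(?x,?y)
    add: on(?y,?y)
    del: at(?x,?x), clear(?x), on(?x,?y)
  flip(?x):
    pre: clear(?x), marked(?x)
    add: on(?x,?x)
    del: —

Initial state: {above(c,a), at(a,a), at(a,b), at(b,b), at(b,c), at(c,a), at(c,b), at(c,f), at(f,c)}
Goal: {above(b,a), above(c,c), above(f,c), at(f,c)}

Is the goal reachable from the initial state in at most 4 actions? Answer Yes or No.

1. step(a,c)  →  {above(c,a), at(a,a), at(a,b), at(b,b), at(b,c), at(c,b), at(c,c), at(c,f), at(f,c), marked(c)}
2. move(b,c)  →  {above(c,a), above(c,b), at(a,a), at(a,b), at(b,c), at(c,b), at(c,c), at(c,f), at(f,c), marked(c)}
3. move(a,b)  →  {above(b,a), above(c,a), above(c,b), at(a,b), at(b,c), at(c,b), at(c,c), at(c,f), at(f,c), marked(c)}
4. move(c,c)  →  {above(b,a), above(c,a), above(c,b), above(c,c), at(a,b), at(b,c), at(c,b), at(c,f), at(f,c), marked(c)}
5. step(b,c)  →  {above(b,a), above(c,a), above(c,b), above(c,c), at(a,b), at(b,c), at(c,c), at(c,f), at(f,c), marked(c)}
6. move(c,f)  →  {above(b,a), above(c,a), above(c,b), above(c,c), above(f,c), at(a,b), at(b,c), at(c,f), at(f,c), marked(c)}
optimal plan length = 6; 6 > 4

No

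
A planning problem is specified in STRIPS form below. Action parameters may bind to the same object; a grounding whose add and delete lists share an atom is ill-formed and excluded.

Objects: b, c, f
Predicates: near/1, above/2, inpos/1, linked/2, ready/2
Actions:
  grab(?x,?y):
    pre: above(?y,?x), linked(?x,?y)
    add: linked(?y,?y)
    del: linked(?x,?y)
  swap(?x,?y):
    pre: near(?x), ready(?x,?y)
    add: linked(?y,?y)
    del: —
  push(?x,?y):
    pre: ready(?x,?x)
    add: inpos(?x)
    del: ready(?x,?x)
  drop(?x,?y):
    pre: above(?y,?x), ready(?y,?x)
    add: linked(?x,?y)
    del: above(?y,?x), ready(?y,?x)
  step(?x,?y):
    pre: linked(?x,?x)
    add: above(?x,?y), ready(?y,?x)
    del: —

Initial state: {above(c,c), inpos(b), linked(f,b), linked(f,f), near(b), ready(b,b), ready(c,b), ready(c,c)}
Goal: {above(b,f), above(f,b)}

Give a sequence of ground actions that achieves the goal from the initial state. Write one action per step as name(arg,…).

swap(b,b); step(b,f); step(f,b)

1. swap(b,b)  →  {above(c,c), inpos(b), linked(b,b), linked(f,b), linked(f,f), near(b), ready(b,b), ready(c,b), ready(c,c)}
2. step(b,f)  →  {above(b,f), above(c,c), inpos(b), linked(b,b), linked(f,b), linked(f,f), near(b), ready(b,b), ready(c,b), ready(c,c), ready(f,b)}
3. step(f,b)  →  {above(b,f), above(c,c), above(f,b), inpos(b), linked(b,b), linked(f,b), linked(f,f), near(b), ready(b,b), ready(b,f), ready(c,b), ready(c,c), ready(f,b)}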